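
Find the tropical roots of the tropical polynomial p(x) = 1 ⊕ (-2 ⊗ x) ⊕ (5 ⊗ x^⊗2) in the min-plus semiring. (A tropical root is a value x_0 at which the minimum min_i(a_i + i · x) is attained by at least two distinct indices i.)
Roots: {-7, 3}

Each tropical root is a break point of the lower envelope of the lines y = a_i + i · x (there are 3 lines, with slopes 0, 1, ..., 2). Only the lines that attain the minimum somewhere contribute to roots; other lines are dominated. Here the surviving (envelope) indices are i = 2, i = 1, i = 0.
Intersections between consecutive envelope lines give the roots: for adjacent envelope indices i < j the intersection is x = (a_i − a_j) / (j − i). Reading off the sorted break points: {-7, 3}.
Verification: at each break x_0, at least two indices attain the minimum of min_i(a_i + i · x_0).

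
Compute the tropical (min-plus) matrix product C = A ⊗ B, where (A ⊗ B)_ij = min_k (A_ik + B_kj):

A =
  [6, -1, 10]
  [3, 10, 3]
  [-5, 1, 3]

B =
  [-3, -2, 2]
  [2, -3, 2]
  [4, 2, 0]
A ⊗ B =
  [1, -4, 1]
  [0, 1, 3]
  [-8, -7, -3]

Apply the min-plus product entry-by-entry:
  C[0][0] = min over k of (A[0][0] + B[0][0] = 6 + -3 = 3, A[0][1] + B[1][0] = -1 + 2 = 1, A[0][2] + B[2][0] = 10 + 4 = 14) = 1 (attained at k = 1)
  C[0][1] = min over k of (A[0][0] + B[0][1] = 6 + -2 = 4, A[0][1] + B[1][1] = -1 + -3 = -4, A[0][2] + B[2][1] = 10 + 2 = 12) = -4 (attained at k = 1)
  C[0][2] = min over k of (A[0][0] + B[0][2] = 6 + 2 = 8, A[0][1] + B[1][2] = -1 + 2 = 1, A[0][2] + B[2][2] = 10 + 0 = 10) = 1 (attained at k = 1)
  C[1][0] = min over k of (A[1][0] + B[0][0] = 3 + -3 = 0, A[1][1] + B[1][0] = 10 + 2 = 12, A[1][2] + B[2][0] = 3 + 4 = 7) = 0 (attained at k = 0)
  C[1][1] = min over k of (A[1][0] + B[0][1] = 3 + -2 = 1, A[1][1] + B[1][1] = 10 + -3 = 7, A[1][2] + B[2][1] = 3 + 2 = 5) = 1 (attained at k = 0)
  C[1][2] = min over k of (A[1][0] + B[0][2] = 3 + 2 = 5, A[1][1] + B[1][2] = 10 + 2 = 12, A[1][2] + B[2][2] = 3 + 0 = 3) = 3 (attained at k = 2)
  C[2][0] = min over k of (A[2][0] + B[0][0] = -5 + -3 = -8, A[2][1] + B[1][0] = 1 + 2 = 3, A[2][2] + B[2][0] = 3 + 4 = 7) = -8 (attained at k = 0)
  C[2][1] = min over k of (A[2][0] + B[0][1] = -5 + -2 = -7, A[2][1] + B[1][1] = 1 + -3 = -2, A[2][2] + B[2][1] = 3 + 2 = 5) = -7 (attained at k = 0)
  C[2][2] = min over k of (A[2][0] + B[0][2] = -5 + 2 = -3, A[2][1] + B[1][2] = 1 + 2 = 3, A[2][2] + B[2][2] = 3 + 0 = 3) = -3 (attained at k = 0)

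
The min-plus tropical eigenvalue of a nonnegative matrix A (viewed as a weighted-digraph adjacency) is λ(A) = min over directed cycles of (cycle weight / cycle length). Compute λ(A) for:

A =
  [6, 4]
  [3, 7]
λ(A) = 7/2

Enumerate directed cycles and compute their means (weight / length). Sample:
  cycle 0 → 0: weight = 6, length = 1, mean = 6/1 ≈ 6.000
  cycle 1 → 1: weight = 7, length = 1, mean = 7/1 ≈ 7.000
  cycle 0 → 1 → 0: weight = 7, length = 2, mean = 7/2 ≈ 3.500
  cycle 1 → 0 → 1: weight = 7, length = 2, mean = 7/2 ≈ 3.500
Minimum mean = 3.500, attained e.g. along the cycle 0 → 1 → 0 with weight 7 and length 2. So λ(A) = 7/2 = 7/2.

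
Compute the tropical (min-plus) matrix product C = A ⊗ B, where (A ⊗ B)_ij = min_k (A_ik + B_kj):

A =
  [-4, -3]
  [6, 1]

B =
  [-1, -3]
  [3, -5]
A ⊗ B =
  [-5, -8]
  [4, -4]

Apply the min-plus product entry-by-entry:
  C[0][0] = min over k of (A[0][0] + B[0][0] = -4 + -1 = -5, A[0][1] + B[1][0] = -3 + 3 = 0) = -5 (attained at k = 0)
  C[0][1] = min over k of (A[0][0] + B[0][1] = -4 + -3 = -7, A[0][1] + B[1][1] = -3 + -5 = -8) = -8 (attained at k = 1)
  C[1][0] = min over k of (A[1][0] + B[0][0] = 6 + -1 = 5, A[1][1] + B[1][0] = 1 + 3 = 4) = 4 (attained at k = 1)
  C[1][1] = min over k of (A[1][0] + B[0][1] = 6 + -3 = 3, A[1][1] + B[1][1] = 1 + -5 = -4) = -4 (attained at k = 1)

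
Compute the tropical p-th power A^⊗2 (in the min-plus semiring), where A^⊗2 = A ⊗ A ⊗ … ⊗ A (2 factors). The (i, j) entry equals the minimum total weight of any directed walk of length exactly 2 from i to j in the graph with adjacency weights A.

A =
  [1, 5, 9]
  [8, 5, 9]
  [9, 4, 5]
A^⊗2 =
  [2, 6, 10]
  [9, 10, 14]
  [10, 9, 10]

Each entry (A^⊗2)_ij equals the minimum over all length-2 walks i = v_0 → v_1 → … → v_2 = j of Σ_t A[v_t][v_{t+1}]. For example, for (i, j) = (0, 2) we minimise over 3 possible intermediate vertex sequences; the minimum is 10, attained along the walk 0 → 0 → 2.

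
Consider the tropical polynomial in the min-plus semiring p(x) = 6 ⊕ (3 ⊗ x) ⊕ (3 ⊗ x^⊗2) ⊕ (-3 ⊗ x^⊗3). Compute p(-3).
p(-3) = -12

A tropical monomial a ⊗ x^⊗i evaluates to a + i · x. Evaluating each term at x = -3:
  Term 0 contributes 6 + 0 · -3 = 6
  Term 1 contributes 3 + 1 · -3 = 0
  Term 2 contributes 3 + 2 · -3 = -3
  Term 3 contributes -3 + 3 · -3 = -12
p(-3) = ⊕ of these = min[6, 0, -3, -12] = -12.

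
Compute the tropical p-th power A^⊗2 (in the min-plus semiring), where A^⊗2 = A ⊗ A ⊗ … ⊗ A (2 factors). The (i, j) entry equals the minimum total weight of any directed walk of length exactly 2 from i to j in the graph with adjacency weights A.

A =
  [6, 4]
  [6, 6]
A^⊗2 =
  [10, 10]
  [12, 10]

Each entry (A^⊗2)_ij equals the minimum over all length-2 walks i = v_0 → v_1 → … → v_2 = j of Σ_t A[v_t][v_{t+1}]. For example, for (i, j) = (0, 1) we minimise over 2 possible intermediate vertex sequences; the minimum is 10, attained along the walk 0 → 0 → 1.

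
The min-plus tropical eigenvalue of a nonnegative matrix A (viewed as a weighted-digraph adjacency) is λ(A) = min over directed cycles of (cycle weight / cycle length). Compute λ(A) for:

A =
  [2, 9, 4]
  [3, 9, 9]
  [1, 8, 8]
λ(A) = 2

Enumerate directed cycles and compute their means (weight / length). Sample:
  cycle 0 → 0: weight = 2, length = 1, mean = 2/1 ≈ 2.000
  cycle 1 → 1: weight = 9, length = 1, mean = 9/1 ≈ 9.000
  cycle 2 → 2: weight = 8, length = 1, mean = 8/1 ≈ 8.000
  cycle 0 → 1 → 0: weight = 12, length = 2, mean = 12/2 ≈ 6.000
  cycle 0 → 2 → 0: weight = 5, length = 2, mean = 5/2 ≈ 2.500
  cycle 1 → 0 → 1: weight = 12, length = 2, mean = 12/2 ≈ 6.000
Minimum mean = 2.000, attained e.g. along the cycle 0 → 0 with weight 2 and length 1. So λ(A) = 2/1 = 2.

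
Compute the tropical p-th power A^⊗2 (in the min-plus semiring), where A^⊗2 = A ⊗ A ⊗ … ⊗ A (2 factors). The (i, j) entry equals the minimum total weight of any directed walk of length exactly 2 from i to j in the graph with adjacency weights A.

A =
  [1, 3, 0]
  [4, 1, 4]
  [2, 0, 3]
A^⊗2 =
  [2, 0, 1]
  [5, 2, 4]
  [3, 1, 2]

Each entry (A^⊗2)_ij equals the minimum over all length-2 walks i = v_0 → v_1 → … → v_2 = j of Σ_t A[v_t][v_{t+1}]. For example, for (i, j) = (0, 2) we minimise over 3 possible intermediate vertex sequences; the minimum is 1, attained along the walk 0 → 0 → 2.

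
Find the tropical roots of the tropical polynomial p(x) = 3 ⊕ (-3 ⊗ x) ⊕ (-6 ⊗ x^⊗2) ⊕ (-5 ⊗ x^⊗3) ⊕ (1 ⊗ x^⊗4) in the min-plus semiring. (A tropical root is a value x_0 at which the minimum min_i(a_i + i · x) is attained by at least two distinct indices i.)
Roots: {-6, -1, 3, 6}

Each tropical root is a break point of the lower envelope of the lines y = a_i + i · x (there are 5 lines, with slopes 0, 1, ..., 4). Only the lines that attain the minimum somewhere contribute to roots; other lines are dominated. Here the surviving (envelope) indices are i = 4, i = 3, i = 2, i = 1, i = 0.
Intersections between consecutive envelope lines give the roots: for adjacent envelope indices i < j the intersection is x = (a_i − a_j) / (j − i). Reading off the sorted break points: {-6, -1, 3, 6}.
Verification: at each break x_0, at least two indices attain the minimum of min_i(a_i + i · x_0).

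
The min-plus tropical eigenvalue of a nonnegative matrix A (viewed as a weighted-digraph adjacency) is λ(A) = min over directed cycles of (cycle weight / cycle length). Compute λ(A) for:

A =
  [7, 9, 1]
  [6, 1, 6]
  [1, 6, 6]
λ(A) = 1

Enumerate directed cycles and compute their means (weight / length). Sample:
  cycle 0 → 0: weight = 7, length = 1, mean = 7/1 ≈ 7.000
  cycle 1 → 1: weight = 1, length = 1, mean = 1/1 ≈ 1.000
  cycle 2 → 2: weight = 6, length = 1, mean = 6/1 ≈ 6.000
  cycle 0 → 1 → 0: weight = 15, length = 2, mean = 15/2 ≈ 7.500
  cycle 0 → 2 → 0: weight = 2, length = 2, mean = 2/2 ≈ 1.000
  cycle 1 → 0 → 1: weight = 15, length = 2, mean = 15/2 ≈ 7.500
Minimum mean = 1.000, attained e.g. along the cycle 1 → 1 with weight 1 and length 1. So λ(A) = 1/1 = 1.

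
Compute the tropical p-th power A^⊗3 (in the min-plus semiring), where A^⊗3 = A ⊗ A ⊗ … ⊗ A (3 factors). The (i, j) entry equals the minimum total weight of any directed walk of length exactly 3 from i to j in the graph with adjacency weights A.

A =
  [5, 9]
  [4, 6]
A^⊗3 =
  [15, 19]
  [14, 18]

Each entry (A^⊗3)_ij equals the minimum over all length-3 walks i = v_0 → v_1 → … → v_3 = j of Σ_t A[v_t][v_{t+1}]. For example, for (i, j) = (0, 1) we minimise over 4 possible intermediate vertex sequences; the minimum is 19, attained along the walk 0 → 0 → 0 → 1.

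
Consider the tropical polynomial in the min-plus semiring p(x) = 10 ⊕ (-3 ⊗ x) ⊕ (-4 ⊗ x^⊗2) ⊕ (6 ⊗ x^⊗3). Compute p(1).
p(1) = -2

A tropical monomial a ⊗ x^⊗i evaluates to a + i · x. Evaluating each term at x = 1:
  Term 0 contributes 10 + 0 · 1 = 10
  Term 1 contributes -3 + 1 · 1 = -2
  Term 2 contributes -4 + 2 · 1 = -2
  Term 3 contributes 6 + 3 · 1 = 9
p(1) = ⊕ of these = min[10, -2, -2, 9] = -2.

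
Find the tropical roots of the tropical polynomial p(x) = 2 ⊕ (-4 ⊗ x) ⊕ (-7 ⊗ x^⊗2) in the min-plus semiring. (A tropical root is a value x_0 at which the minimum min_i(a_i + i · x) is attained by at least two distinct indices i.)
Roots: {3, 6}

Each tropical root is a break point of the lower envelope of the lines y = a_i + i · x (there are 3 lines, with slopes 0, 1, ..., 2). Only the lines that attain the minimum somewhere contribute to roots; other lines are dominated. Here the surviving (envelope) indices are i = 2, i = 1, i = 0.
Intersections between consecutive envelope lines give the roots: for adjacent envelope indices i < j the intersection is x = (a_i − a_j) / (j − i). Reading off the sorted break points: {3, 6}.
Verification: at each break x_0, at least two indices attain the minimum of min_i(a_i + i · x_0).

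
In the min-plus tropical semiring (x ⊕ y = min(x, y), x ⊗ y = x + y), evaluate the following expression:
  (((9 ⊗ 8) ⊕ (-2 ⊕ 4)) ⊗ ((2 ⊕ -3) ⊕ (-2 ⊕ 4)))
(((9 ⊗ 8) ⊕ (-2 ⊕ 4)) ⊗ ((2 ⊕ -3) ⊕ (-2 ⊕ 4))) = -5

Expand innermost to outermost. Recall ⊕ takes the minimum of its arguments and ⊗ takes their sum. Working out the expression (((9 ⊗ 8) ⊕ (-2 ⊕ 4)) ⊗ ((2 ⊕ -3) ⊕ (-2 ⊕ 4))) gives -5.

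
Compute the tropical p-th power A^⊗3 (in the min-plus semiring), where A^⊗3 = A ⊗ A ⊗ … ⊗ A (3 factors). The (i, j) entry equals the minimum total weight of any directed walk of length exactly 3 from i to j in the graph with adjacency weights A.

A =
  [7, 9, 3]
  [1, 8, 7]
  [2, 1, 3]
A^⊗3 =
  [5, 7, 8]
  [6, 5, 7]
  [5, 6, 5]

Each entry (A^⊗3)_ij equals the minimum over all length-3 walks i = v_0 → v_1 → … → v_3 = j of Σ_t A[v_t][v_{t+1}]. For example, for (i, j) = (0, 2) we minimise over 9 possible intermediate vertex sequences; the minimum is 8, attained along the walk 0 → 2 → 0 → 2.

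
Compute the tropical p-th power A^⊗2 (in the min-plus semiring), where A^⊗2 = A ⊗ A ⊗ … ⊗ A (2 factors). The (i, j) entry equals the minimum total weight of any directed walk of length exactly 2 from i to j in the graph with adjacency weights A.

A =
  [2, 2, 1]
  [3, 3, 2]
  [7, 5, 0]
A^⊗2 =
  [4, 4, 1]
  [5, 5, 2]
  [7, 5, 0]

Each entry (A^⊗2)_ij equals the minimum over all length-2 walks i = v_0 → v_1 → … → v_2 = j of Σ_t A[v_t][v_{t+1}]. For example, for (i, j) = (0, 2) we minimise over 3 possible intermediate vertex sequences; the minimum is 1, attained along the walk 0 → 2 → 2.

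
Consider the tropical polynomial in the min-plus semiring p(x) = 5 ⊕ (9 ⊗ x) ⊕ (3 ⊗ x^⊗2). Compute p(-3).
p(-3) = -3

A tropical monomial a ⊗ x^⊗i evaluates to a + i · x. Evaluating each term at x = -3:
  Term 0 contributes 5 + 0 · -3 = 5
  Term 1 contributes 9 + 1 · -3 = 6
  Term 2 contributes 3 + 2 · -3 = -3
p(-3) = ⊕ of these = min[5, 6, -3] = -3.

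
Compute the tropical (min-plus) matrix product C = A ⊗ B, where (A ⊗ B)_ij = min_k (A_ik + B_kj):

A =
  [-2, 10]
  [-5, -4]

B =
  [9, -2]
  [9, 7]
A ⊗ B =
  [7, -4]
  [4, -7]

Apply the min-plus product entry-by-entry:
  C[0][0] = min over k of (A[0][0] + B[0][0] = -2 + 9 = 7, A[0][1] + B[1][0] = 10 + 9 = 19) = 7 (attained at k = 0)
  C[0][1] = min over k of (A[0][0] + B[0][1] = -2 + -2 = -4, A[0][1] + B[1][1] = 10 + 7 = 17) = -4 (attained at k = 0)
  C[1][0] = min over k of (A[1][0] + B[0][0] = -5 + 9 = 4, A[1][1] + B[1][0] = -4 + 9 = 5) = 4 (attained at k = 0)
  C[1][1] = min over k of (A[1][0] + B[0][1] = -5 + -2 = -7, A[1][1] + B[1][1] = -4 + 7 = 3) = -7 (attained at k = 0)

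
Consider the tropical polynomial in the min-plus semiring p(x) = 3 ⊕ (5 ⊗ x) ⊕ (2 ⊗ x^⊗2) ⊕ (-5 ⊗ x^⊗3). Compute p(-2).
p(-2) = -11

A tropical monomial a ⊗ x^⊗i evaluates to a + i · x. Evaluating each term at x = -2:
  Term 0 contributes 3 + 0 · -2 = 3
  Term 1 contributes 5 + 1 · -2 = 3
  Term 2 contributes 2 + 2 · -2 = -2
  Term 3 contributes -5 + 3 · -2 = -11
p(-2) = ⊕ of these = min[3, 3, -2, -11] = -11.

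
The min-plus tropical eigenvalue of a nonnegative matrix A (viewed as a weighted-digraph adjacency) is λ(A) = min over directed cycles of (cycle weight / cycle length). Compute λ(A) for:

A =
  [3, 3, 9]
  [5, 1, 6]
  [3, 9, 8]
λ(A) = 1

Enumerate directed cycles and compute their means (weight / length). Sample:
  cycle 0 → 0: weight = 3, length = 1, mean = 3/1 ≈ 3.000
  cycle 1 → 1: weight = 1, length = 1, mean = 1/1 ≈ 1.000
  cycle 2 → 2: weight = 8, length = 1, mean = 8/1 ≈ 8.000
  cycle 0 → 1 → 0: weight = 8, length = 2, mean = 8/2 ≈ 4.000
  cycle 0 → 2 → 0: weight = 12, length = 2, mean = 12/2 ≈ 6.000
  cycle 1 → 0 → 1: weight = 8, length = 2, mean = 8/2 ≈ 4.000
Minimum mean = 1.000, attained e.g. along the cycle 1 → 1 with weight 1 and length 1. So λ(A) = 1/1 = 1.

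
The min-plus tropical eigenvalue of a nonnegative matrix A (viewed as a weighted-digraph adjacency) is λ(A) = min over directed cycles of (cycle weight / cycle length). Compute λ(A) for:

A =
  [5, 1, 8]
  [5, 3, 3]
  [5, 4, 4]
λ(A) = 3

Enumerate directed cycles and compute their means (weight / length). Sample:
  cycle 0 → 0: weight = 5, length = 1, mean = 5/1 ≈ 5.000
  cycle 1 → 1: weight = 3, length = 1, mean = 3/1 ≈ 3.000
  cycle 2 → 2: weight = 4, length = 1, mean = 4/1 ≈ 4.000
  cycle 0 → 1 → 0: weight = 6, length = 2, mean = 6/2 ≈ 3.000
  cycle 0 → 2 → 0: weight = 13, length = 2, mean = 13/2 ≈ 6.500
  cycle 1 → 0 → 1: weight = 6, length = 2, mean = 6/2 ≈ 3.000
Minimum mean = 3.000, attained e.g. along the cycle 1 → 1 with weight 3 and length 1. So λ(A) = 3/1 = 3.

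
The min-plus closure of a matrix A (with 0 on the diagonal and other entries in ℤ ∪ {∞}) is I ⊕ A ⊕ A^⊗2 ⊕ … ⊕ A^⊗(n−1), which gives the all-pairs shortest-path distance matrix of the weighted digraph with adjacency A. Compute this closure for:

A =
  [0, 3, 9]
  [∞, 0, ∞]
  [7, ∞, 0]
Closure =
  [0, 3, 9]
  [∞, 0, ∞]
  [7, 10, 0]

This is the Floyd-Warshall all-pairs shortest-path computation. For each intermediate vertex k = 0, 1, …, 2, update dist[i][j] ← min(dist[i][j], dist[i][k] + dist[k][j]). The final matrix gives, for each (i, j), the minimum total weight of any directed path from i to j (possibly empty when i = j).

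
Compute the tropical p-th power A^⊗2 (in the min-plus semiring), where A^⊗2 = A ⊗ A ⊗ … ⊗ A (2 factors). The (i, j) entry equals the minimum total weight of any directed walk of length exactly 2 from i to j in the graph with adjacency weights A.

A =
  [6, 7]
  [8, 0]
A^⊗2 =
  [12, 7]
  [8, 0]

Each entry (A^⊗2)_ij equals the minimum over all length-2 walks i = v_0 → v_1 → … → v_2 = j of Σ_t A[v_t][v_{t+1}]. For example, for (i, j) = (0, 1) we minimise over 2 possible intermediate vertex sequences; the minimum is 7, attained along the walk 0 → 1 → 1.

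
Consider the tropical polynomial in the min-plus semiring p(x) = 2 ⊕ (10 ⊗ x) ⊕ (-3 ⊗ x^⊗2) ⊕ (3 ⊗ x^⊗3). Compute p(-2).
p(-2) = -7

A tropical monomial a ⊗ x^⊗i evaluates to a + i · x. Evaluating each term at x = -2:
  Term 0 contributes 2 + 0 · -2 = 2
  Term 1 contributes 10 + 1 · -2 = 8
  Term 2 contributes -3 + 2 · -2 = -7
  Term 3 contributes 3 + 3 · -2 = -3
p(-2) = ⊕ of these = min[2, 8, -7, -3] = -7.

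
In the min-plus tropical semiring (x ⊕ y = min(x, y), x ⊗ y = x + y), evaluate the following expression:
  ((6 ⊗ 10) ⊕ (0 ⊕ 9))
((6 ⊗ 10) ⊕ (0 ⊕ 9)) = 0

Expand innermost to outermost. Recall ⊕ takes the minimum of its arguments and ⊗ takes their sum. Working out the expression ((6 ⊗ 10) ⊕ (0 ⊕ 9)) gives 0.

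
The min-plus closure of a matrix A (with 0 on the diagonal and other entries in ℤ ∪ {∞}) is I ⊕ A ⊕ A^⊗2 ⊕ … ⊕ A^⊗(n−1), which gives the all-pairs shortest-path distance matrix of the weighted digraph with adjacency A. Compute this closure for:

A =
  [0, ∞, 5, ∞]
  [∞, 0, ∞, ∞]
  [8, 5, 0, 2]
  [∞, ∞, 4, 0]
Closure =
  [0, 10, 5, 7]
  [∞, 0, ∞, ∞]
  [8, 5, 0, 2]
  [12, 9, 4, 0]

This is the Floyd-Warshall all-pairs shortest-path computation. For each intermediate vertex k = 0, 1, …, 3, update dist[i][j] ← min(dist[i][j], dist[i][k] + dist[k][j]). The final matrix gives, for each (i, j), the minimum total weight of any directed path from i to j (possibly empty when i = j).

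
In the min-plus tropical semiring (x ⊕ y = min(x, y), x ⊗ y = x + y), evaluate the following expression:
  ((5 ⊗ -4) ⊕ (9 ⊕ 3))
((5 ⊗ -4) ⊕ (9 ⊕ 3)) = 1

Expand innermost to outermost. Recall ⊕ takes the minimum of its arguments and ⊗ takes their sum. Working out the expression ((5 ⊗ -4) ⊕ (9 ⊕ 3)) gives 1.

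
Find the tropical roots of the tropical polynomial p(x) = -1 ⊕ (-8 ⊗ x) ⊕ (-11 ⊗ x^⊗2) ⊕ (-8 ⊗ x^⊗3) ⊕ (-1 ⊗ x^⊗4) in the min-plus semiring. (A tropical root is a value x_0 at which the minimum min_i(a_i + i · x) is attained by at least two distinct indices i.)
Roots: {-7, -3, 3, 7}

Each tropical root is a break point of the lower envelope of the lines y = a_i + i · x (there are 5 lines, with slopes 0, 1, ..., 4). Only the lines that attain the minimum somewhere contribute to roots; other lines are dominated. Here the surviving (envelope) indices are i = 4, i = 3, i = 2, i = 1, i = 0.
Intersections between consecutive envelope lines give the roots: for adjacent envelope indices i < j the intersection is x = (a_i − a_j) / (j − i). Reading off the sorted break points: {-7, -3, 3, 7}.
Verification: at each break x_0, at least two indices attain the minimum of min_i(a_i + i · x_0).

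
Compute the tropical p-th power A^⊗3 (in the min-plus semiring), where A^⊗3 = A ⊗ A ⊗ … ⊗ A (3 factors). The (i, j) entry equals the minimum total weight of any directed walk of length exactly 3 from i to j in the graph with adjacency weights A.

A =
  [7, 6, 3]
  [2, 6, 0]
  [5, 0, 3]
A^⊗3 =
  [5, 6, 3]
  [2, 3, 0]
  [5, 0, 3]

Each entry (A^⊗3)_ij equals the minimum over all length-3 walks i = v_0 → v_1 → … → v_3 = j of Σ_t A[v_t][v_{t+1}]. For example, for (i, j) = (0, 2) we minimise over 9 possible intermediate vertex sequences; the minimum is 3, attained along the walk 0 → 2 → 1 → 2.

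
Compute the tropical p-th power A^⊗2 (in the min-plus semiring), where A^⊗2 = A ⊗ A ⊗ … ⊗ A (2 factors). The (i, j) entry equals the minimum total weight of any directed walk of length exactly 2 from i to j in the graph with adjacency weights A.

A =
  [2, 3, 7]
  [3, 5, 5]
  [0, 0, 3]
A^⊗2 =
  [4, 5, 8]
  [5, 5, 8]
  [2, 3, 5]

Each entry (A^⊗2)_ij equals the minimum over all length-2 walks i = v_0 → v_1 → … → v_2 = j of Σ_t A[v_t][v_{t+1}]. For example, for (i, j) = (0, 2) we minimise over 3 possible intermediate vertex sequences; the minimum is 8, attained along the walk 0 → 1 → 2.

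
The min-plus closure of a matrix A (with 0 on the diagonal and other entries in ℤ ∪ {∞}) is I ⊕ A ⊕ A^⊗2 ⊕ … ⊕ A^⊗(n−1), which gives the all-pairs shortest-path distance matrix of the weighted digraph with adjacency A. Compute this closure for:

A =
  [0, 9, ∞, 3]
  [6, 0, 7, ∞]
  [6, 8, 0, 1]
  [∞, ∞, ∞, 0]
Closure =
  [0, 9, 16, 3]
  [6, 0, 7, 8]
  [6, 8, 0, 1]
  [∞, ∞, ∞, 0]

This is the Floyd-Warshall all-pairs shortest-path computation. For each intermediate vertex k = 0, 1, …, 3, update dist[i][j] ← min(dist[i][j], dist[i][k] + dist[k][j]). The final matrix gives, for each (i, j), the minimum total weight of any directed path from i to j (possibly empty when i = j).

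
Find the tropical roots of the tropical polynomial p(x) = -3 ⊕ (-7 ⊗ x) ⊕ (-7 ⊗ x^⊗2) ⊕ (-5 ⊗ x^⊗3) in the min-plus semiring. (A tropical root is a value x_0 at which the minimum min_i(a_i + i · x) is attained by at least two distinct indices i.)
Roots: {-2, 0, 4}

Each tropical root is a break point of the lower envelope of the lines y = a_i + i · x (there are 4 lines, with slopes 0, 1, ..., 3). Only the lines that attain the minimum somewhere contribute to roots; other lines are dominated. Here the surviving (envelope) indices are i = 3, i = 2, i = 1, i = 0.
Intersections between consecutive envelope lines give the roots: for adjacent envelope indices i < j the intersection is x = (a_i − a_j) / (j − i). Reading off the sorted break points: {-2, 0, 4}.
Verification: at each break x_0, at least two indices attain the minimum of min_i(a_i + i · x_0).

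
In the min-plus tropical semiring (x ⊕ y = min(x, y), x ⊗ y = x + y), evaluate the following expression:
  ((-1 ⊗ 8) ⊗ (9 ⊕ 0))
((-1 ⊗ 8) ⊗ (9 ⊕ 0)) = 7

Expand innermost to outermost. Recall ⊕ takes the minimum of its arguments and ⊗ takes their sum. Working out the expression ((-1 ⊗ 8) ⊗ (9 ⊕ 0)) gives 7.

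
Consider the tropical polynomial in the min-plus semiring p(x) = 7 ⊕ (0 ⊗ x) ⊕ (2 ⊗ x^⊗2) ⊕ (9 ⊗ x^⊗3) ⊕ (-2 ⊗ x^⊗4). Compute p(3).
p(3) = 3

A tropical monomial a ⊗ x^⊗i evaluates to a + i · x. Evaluating each term at x = 3:
  Term 0 contributes 7 + 0 · 3 = 7
  Term 1 contributes 0 + 1 · 3 = 3
  Term 2 contributes 2 + 2 · 3 = 8
  Term 3 contributes 9 + 3 · 3 = 18
  Term 4 contributes -2 + 4 · 3 = 10
p(3) = ⊕ of these = min[7, 3, 8, 18, 10] = 3.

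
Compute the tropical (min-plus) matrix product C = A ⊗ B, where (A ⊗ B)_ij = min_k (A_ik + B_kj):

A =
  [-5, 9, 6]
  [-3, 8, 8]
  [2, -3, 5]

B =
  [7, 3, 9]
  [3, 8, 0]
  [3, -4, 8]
A ⊗ B =
  [2, -2, 4]
  [4, 0, 6]
  [0, 1, -3]

Apply the min-plus product entry-by-entry:
  C[0][0] = min over k of (A[0][0] + B[0][0] = -5 + 7 = 2, A[0][1] + B[1][0] = 9 + 3 = 12, A[0][2] + B[2][0] = 6 + 3 = 9) = 2 (attained at k = 0)
  C[0][1] = min over k of (A[0][0] + B[0][1] = -5 + 3 = -2, A[0][1] + B[1][1] = 9 + 8 = 17, A[0][2] + B[2][1] = 6 + -4 = 2) = -2 (attained at k = 0)
  C[0][2] = min over k of (A[0][0] + B[0][2] = -5 + 9 = 4, A[0][1] + B[1][2] = 9 + 0 = 9, A[0][2] + B[2][2] = 6 + 8 = 14) = 4 (attained at k = 0)
  C[1][0] = min over k of (A[1][0] + B[0][0] = -3 + 7 = 4, A[1][1] + B[1][0] = 8 + 3 = 11, A[1][2] + B[2][0] = 8 + 3 = 11) = 4 (attained at k = 0)
  C[1][1] = min over k of (A[1][0] + B[0][1] = -3 + 3 = 0, A[1][1] + B[1][1] = 8 + 8 = 16, A[1][2] + B[2][1] = 8 + -4 = 4) = 0 (attained at k = 0)
  C[1][2] = min over k of (A[1][0] + B[0][2] = -3 + 9 = 6, A[1][1] + B[1][2] = 8 + 0 = 8, A[1][2] + B[2][2] = 8 + 8 = 16) = 6 (attained at k = 0)
  C[2][0] = min over k of (A[2][0] + B[0][0] = 2 + 7 = 9, A[2][1] + B[1][0] = -3 + 3 = 0, A[2][2] + B[2][0] = 5 + 3 = 8) = 0 (attained at k = 1)
  C[2][1] = min over k of (A[2][0] + B[0][1] = 2 + 3 = 5, A[2][1] + B[1][1] = -3 + 8 = 5, A[2][2] + B[2][1] = 5 + -4 = 1) = 1 (attained at k = 2)
  C[2][2] = min over k of (A[2][0] + B[0][2] = 2 + 9 = 11, A[2][1] + B[1][2] = -3 + 0 = -3, A[2][2] + B[2][2] = 5 + 8 = 13) = -3 (attained at k = 1)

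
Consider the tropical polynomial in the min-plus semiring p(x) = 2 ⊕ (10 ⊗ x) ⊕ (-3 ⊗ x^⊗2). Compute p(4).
p(4) = 2

A tropical monomial a ⊗ x^⊗i evaluates to a + i · x. Evaluating each term at x = 4:
  Term 0 contributes 2 + 0 · 4 = 2
  Term 1 contributes 10 + 1 · 4 = 14
  Term 2 contributes -3 + 2 · 4 = 5
p(4) = ⊕ of these = min[2, 14, 5] = 2.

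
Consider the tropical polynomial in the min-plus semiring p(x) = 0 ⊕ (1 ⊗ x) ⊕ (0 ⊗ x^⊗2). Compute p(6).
p(6) = 0

A tropical monomial a ⊗ x^⊗i evaluates to a + i · x. Evaluating each term at x = 6:
  Term 0 contributes 0 + 0 · 6 = 0
  Term 1 contributes 1 + 1 · 6 = 7
  Term 2 contributes 0 + 2 · 6 = 12
p(6) = ⊕ of these = min[0, 7, 12] = 0.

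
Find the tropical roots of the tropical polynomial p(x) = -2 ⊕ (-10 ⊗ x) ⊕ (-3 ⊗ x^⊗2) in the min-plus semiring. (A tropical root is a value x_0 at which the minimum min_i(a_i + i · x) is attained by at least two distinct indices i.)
Roots: {-7, 8}

Each tropical root is a break point of the lower envelope of the lines y = a_i + i · x (there are 3 lines, with slopes 0, 1, ..., 2). Only the lines that attain the minimum somewhere contribute to roots; other lines are dominated. Here the surviving (envelope) indices are i = 2, i = 1, i = 0.
Intersections between consecutive envelope lines give the roots: for adjacent envelope indices i < j the intersection is x = (a_i − a_j) / (j − i). Reading off the sorted break points: {-7, 8}.
Verification: at each break x_0, at least two indices attain the minimum of min_i(a_i + i · x_0).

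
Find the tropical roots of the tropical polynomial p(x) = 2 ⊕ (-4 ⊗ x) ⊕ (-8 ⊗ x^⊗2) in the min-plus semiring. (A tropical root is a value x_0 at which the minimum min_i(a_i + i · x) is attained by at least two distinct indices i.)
Roots: {4, 6}

Each tropical root is a break point of the lower envelope of the lines y = a_i + i · x (there are 3 lines, with slopes 0, 1, ..., 2). Only the lines that attain the minimum somewhere contribute to roots; other lines are dominated. Here the surviving (envelope) indices are i = 2, i = 1, i = 0.
Intersections between consecutive envelope lines give the roots: for adjacent envelope indices i < j the intersection is x = (a_i − a_j) / (j − i). Reading off the sorted break points: {4, 6}.
Verification: at each break x_0, at least two indices attain the minimum of min_i(a_i + i · x_0).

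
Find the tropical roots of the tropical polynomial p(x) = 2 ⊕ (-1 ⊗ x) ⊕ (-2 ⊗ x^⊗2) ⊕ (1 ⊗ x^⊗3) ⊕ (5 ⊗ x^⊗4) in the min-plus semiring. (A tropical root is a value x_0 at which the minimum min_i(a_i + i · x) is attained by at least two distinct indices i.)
Roots: {-4, -3, 1, 3}

Each tropical root is a break point of the lower envelope of the lines y = a_i + i · x (there are 5 lines, with slopes 0, 1, ..., 4). Only the lines that attain the minimum somewhere contribute to roots; other lines are dominated. Here the surviving (envelope) indices are i = 4, i = 3, i = 2, i = 1, i = 0.
Intersections between consecutive envelope lines give the roots: for adjacent envelope indices i < j the intersection is x = (a_i − a_j) / (j − i). Reading off the sorted break points: {-4, -3, 1, 3}.
Verification: at each break x_0, at least two indices attain the minimum of min_i(a_i + i · x_0).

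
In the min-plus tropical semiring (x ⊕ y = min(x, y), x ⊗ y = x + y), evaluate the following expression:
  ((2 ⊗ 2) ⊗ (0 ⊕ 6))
((2 ⊗ 2) ⊗ (0 ⊕ 6)) = 4

Expand innermost to outermost. Recall ⊕ takes the minimum of its arguments and ⊗ takes their sum. Working out the expression ((2 ⊗ 2) ⊗ (0 ⊕ 6)) gives 4.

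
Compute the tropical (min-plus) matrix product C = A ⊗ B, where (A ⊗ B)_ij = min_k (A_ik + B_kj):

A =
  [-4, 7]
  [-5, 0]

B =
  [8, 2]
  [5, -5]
A ⊗ B =
  [4, -2]
  [3, -5]

Apply the min-plus product entry-by-entry:
  C[0][0] = min over k of (A[0][0] + B[0][0] = -4 + 8 = 4, A[0][1] + B[1][0] = 7 + 5 = 12) = 4 (attained at k = 0)
  C[0][1] = min over k of (A[0][0] + B[0][1] = -4 + 2 = -2, A[0][1] + B[1][1] = 7 + -5 = 2) = -2 (attained at k = 0)
  C[1][0] = min over k of (A[1][0] + B[0][0] = -5 + 8 = 3, A[1][1] + B[1][0] = 0 + 5 = 5) = 3 (attained at k = 0)
  C[1][1] = min over k of (A[1][0] + B[0][1] = -5 + 2 = -3, A[1][1] + B[1][1] = 0 + -5 = -5) = -5 (attained at k = 1)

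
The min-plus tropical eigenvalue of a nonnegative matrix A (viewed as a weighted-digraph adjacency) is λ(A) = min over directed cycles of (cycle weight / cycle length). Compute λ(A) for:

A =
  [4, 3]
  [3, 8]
λ(A) = 3

Enumerate directed cycles and compute their means (weight / length). Sample:
  cycle 0 → 0: weight = 4, length = 1, mean = 4/1 ≈ 4.000
  cycle 1 → 1: weight = 8, length = 1, mean = 8/1 ≈ 8.000
  cycle 0 → 1 → 0: weight = 6, length = 2, mean = 6/2 ≈ 3.000
  cycle 1 → 0 → 1: weight = 6, length = 2, mean = 6/2 ≈ 3.000
Minimum mean = 3.000, attained e.g. along the cycle 0 → 1 → 0 with weight 6 and length 2. So λ(A) = 6/2 = 3.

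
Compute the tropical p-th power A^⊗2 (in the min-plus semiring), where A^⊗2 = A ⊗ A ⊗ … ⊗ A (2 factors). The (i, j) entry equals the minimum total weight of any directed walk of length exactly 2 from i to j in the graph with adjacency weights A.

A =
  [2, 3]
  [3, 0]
A^⊗2 =
  [4, 3]
  [3, 0]

Each entry (A^⊗2)_ij equals the minimum over all length-2 walks i = v_0 → v_1 → … → v_2 = j of Σ_t A[v_t][v_{t+1}]. For example, for (i, j) = (0, 1) we minimise over 2 possible intermediate vertex sequences; the minimum is 3, attained along the walk 0 → 1 → 1.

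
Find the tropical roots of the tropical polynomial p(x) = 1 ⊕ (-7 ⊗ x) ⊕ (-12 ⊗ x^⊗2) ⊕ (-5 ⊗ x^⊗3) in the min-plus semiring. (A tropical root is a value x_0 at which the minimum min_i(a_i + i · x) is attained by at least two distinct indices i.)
Roots: {-7, 5, 8}

Each tropical root is a break point of the lower envelope of the lines y = a_i + i · x (there are 4 lines, with slopes 0, 1, ..., 3). Only the lines that attain the minimum somewhere contribute to roots; other lines are dominated. Here the surviving (envelope) indices are i = 3, i = 2, i = 1, i = 0.
Intersections between consecutive envelope lines give the roots: for adjacent envelope indices i < j the intersection is x = (a_i − a_j) / (j − i). Reading off the sorted break points: {-7, 5, 8}.
Verification: at each break x_0, at least two indices attain the minimum of min_i(a_i + i · x_0).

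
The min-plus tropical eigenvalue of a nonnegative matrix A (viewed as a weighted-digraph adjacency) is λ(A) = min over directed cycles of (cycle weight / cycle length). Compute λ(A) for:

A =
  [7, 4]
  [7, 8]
λ(A) = 11/2

Enumerate directed cycles and compute their means (weight / length). Sample:
  cycle 0 → 0: weight = 7, length = 1, mean = 7/1 ≈ 7.000
  cycle 1 → 1: weight = 8, length = 1, mean = 8/1 ≈ 8.000
  cycle 0 → 1 → 0: weight = 11, length = 2, mean = 11/2 ≈ 5.500
  cycle 1 → 0 → 1: weight = 11, length = 2, mean = 11/2 ≈ 5.500
Minimum mean = 5.500, attained e.g. along the cycle 0 → 1 → 0 with weight 11 and length 2. So λ(A) = 11/2 = 11/2.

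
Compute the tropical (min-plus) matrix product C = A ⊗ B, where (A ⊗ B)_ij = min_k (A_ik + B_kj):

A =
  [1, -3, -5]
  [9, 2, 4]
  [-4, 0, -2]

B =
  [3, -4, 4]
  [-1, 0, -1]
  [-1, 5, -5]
A ⊗ B =
  [-6, -3, -10]
  [1, 2, -1]
  [-3, -8, -7]

Apply the min-plus product entry-by-entry:
  C[0][0] = min over k of (A[0][0] + B[0][0] = 1 + 3 = 4, A[0][1] + B[1][0] = -3 + -1 = -4, A[0][2] + B[2][0] = -5 + -1 = -6) = -6 (attained at k = 2)
  C[0][1] = min over k of (A[0][0] + B[0][1] = 1 + -4 = -3, A[0][1] + B[1][1] = -3 + 0 = -3, A[0][2] + B[2][1] = -5 + 5 = 0) = -3 (attained at k = 0)
  C[0][2] = min over k of (A[0][0] + B[0][2] = 1 + 4 = 5, A[0][1] + B[1][2] = -3 + -1 = -4, A[0][2] + B[2][2] = -5 + -5 = -10) = -10 (attained at k = 2)
  C[1][0] = min over k of (A[1][0] + B[0][0] = 9 + 3 = 12, A[1][1] + B[1][0] = 2 + -1 = 1, A[1][2] + B[2][0] = 4 + -1 = 3) = 1 (attained at k = 1)
  C[1][1] = min over k of (A[1][0] + B[0][1] = 9 + -4 = 5, A[1][1] + B[1][1] = 2 + 0 = 2, A[1][2] + B[2][1] = 4 + 5 = 9) = 2 (attained at k = 1)
  C[1][2] = min over k of (A[1][0] + B[0][2] = 9 + 4 = 13, A[1][1] + B[1][2] = 2 + -1 = 1, A[1][2] + B[2][2] = 4 + -5 = -1) = -1 (attained at k = 2)
  C[2][0] = min over k of (A[2][0] + B[0][0] = -4 + 3 = -1, A[2][1] + B[1][0] = 0 + -1 = -1, A[2][2] + B[2][0] = -2 + -1 = -3) = -3 (attained at k = 2)
  C[2][1] = min over k of (A[2][0] + B[0][1] = -4 + -4 = -8, A[2][1] + B[1][1] = 0 + 0 = 0, A[2][2] + B[2][1] = -2 + 5 = 3) = -8 (attained at k = 0)
  C[2][2] = min over k of (A[2][0] + B[0][2] = -4 + 4 = 0, A[2][1] + B[1][2] = 0 + -1 = -1, A[2][2] + B[2][2] = -2 + -5 = -7) = -7 (attained at k = 2)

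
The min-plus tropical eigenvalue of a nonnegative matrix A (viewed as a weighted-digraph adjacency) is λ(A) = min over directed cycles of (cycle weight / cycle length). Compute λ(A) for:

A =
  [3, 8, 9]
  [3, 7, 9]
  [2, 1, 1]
λ(A) = 1

Enumerate directed cycles and compute their means (weight / length). Sample:
  cycle 0 → 0: weight = 3, length = 1, mean = 3/1 ≈ 3.000
  cycle 1 → 1: weight = 7, length = 1, mean = 7/1 ≈ 7.000
  cycle 2 → 2: weight = 1, length = 1, mean = 1/1 ≈ 1.000
  cycle 0 → 1 → 0: weight = 11, length = 2, mean = 11/2 ≈ 5.500
  cycle 0 → 2 → 0: weight = 11, length = 2, mean = 11/2 ≈ 5.500
  cycle 1 → 0 → 1: weight = 11, length = 2, mean = 11/2 ≈ 5.500
Minimum mean = 1.000, attained e.g. along the cycle 2 → 2 with weight 1 and length 1. So λ(A) = 1/1 = 1.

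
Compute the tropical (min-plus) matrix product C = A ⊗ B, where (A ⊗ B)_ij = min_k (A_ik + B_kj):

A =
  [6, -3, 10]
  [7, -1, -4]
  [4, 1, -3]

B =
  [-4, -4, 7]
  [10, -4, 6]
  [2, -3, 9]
A ⊗ B =
  [2, -7, 3]
  [-2, -7, 5]
  [-1, -6, 6]

Apply the min-plus product entry-by-entry:
  C[0][0] = min over k of (A[0][0] + B[0][0] = 6 + -4 = 2, A[0][1] + B[1][0] = -3 + 10 = 7, A[0][2] + B[2][0] = 10 + 2 = 12) = 2 (attained at k = 0)
  C[0][1] = min over k of (A[0][0] + B[0][1] = 6 + -4 = 2, A[0][1] + B[1][1] = -3 + -4 = -7, A[0][2] + B[2][1] = 10 + -3 = 7) = -7 (attained at k = 1)
  C[0][2] = min over k of (A[0][0] + B[0][2] = 6 + 7 = 13, A[0][1] + B[1][2] = -3 + 6 = 3, A[0][2] + B[2][2] = 10 + 9 = 19) = 3 (attained at k = 1)
  C[1][0] = min over k of (A[1][0] + B[0][0] = 7 + -4 = 3, A[1][1] + B[1][0] = -1 + 10 = 9, A[1][2] + B[2][0] = -4 + 2 = -2) = -2 (attained at k = 2)
  C[1][1] = min over k of (A[1][0] + B[0][1] = 7 + -4 = 3, A[1][1] + B[1][1] = -1 + -4 = -5, A[1][2] + B[2][1] = -4 + -3 = -7) = -7 (attained at k = 2)
  C[1][2] = min over k of (A[1][0] + B[0][2] = 7 + 7 = 14, A[1][1] + B[1][2] = -1 + 6 = 5, A[1][2] + B[2][2] = -4 + 9 = 5) = 5 (attained at k = 1)
  C[2][0] = min over k of (A[2][0] + B[0][0] = 4 + -4 = 0, A[2][1] + B[1][0] = 1 + 10 = 11, A[2][2] + B[2][0] = -3 + 2 = -1) = -1 (attained at k = 2)
  C[2][1] = min over k of (A[2][0] + B[0][1] = 4 + -4 = 0, A[2][1] + B[1][1] = 1 + -4 = -3, A[2][2] + B[2][1] = -3 + -3 = -6) = -6 (attained at k = 2)
  C[2][2] = min over k of (A[2][0] + B[0][2] = 4 + 7 = 11, A[2][1] + B[1][2] = 1 + 6 = 7, A[2][2] + B[2][2] = -3 + 9 = 6) = 6 (attained at k = 2)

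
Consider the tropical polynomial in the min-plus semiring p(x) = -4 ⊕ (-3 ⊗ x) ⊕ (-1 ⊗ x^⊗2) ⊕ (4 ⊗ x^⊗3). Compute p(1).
p(1) = -4

A tropical monomial a ⊗ x^⊗i evaluates to a + i · x. Evaluating each term at x = 1:
  Term 0 contributes -4 + 0 · 1 = -4
  Term 1 contributes -3 + 1 · 1 = -2
  Term 2 contributes -1 + 2 · 1 = 1
  Term 3 contributes 4 + 3 · 1 = 7
p(1) = ⊕ of these = min[-4, -2, 1, 7] = -4.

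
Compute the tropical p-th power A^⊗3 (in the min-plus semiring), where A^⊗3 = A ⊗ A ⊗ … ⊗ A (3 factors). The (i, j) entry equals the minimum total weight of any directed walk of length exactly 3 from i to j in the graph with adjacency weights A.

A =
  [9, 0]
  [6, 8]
A^⊗3 =
  [14, 6]
  [12, 14]

Each entry (A^⊗3)_ij equals the minimum over all length-3 walks i = v_0 → v_1 → … → v_3 = j of Σ_t A[v_t][v_{t+1}]. For example, for (i, j) = (0, 1) we minimise over 4 possible intermediate vertex sequences; the minimum is 6, attained along the walk 0 → 1 → 0 → 1.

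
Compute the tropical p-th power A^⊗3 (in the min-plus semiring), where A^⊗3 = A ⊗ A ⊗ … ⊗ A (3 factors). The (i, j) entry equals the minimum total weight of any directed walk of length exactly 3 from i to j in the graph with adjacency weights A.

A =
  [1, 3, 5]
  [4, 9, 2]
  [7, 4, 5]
A^⊗3 =
  [3, 5, 6]
  [6, 8, 8]
  [9, 10, 11]

Each entry (A^⊗3)_ij equals the minimum over all length-3 walks i = v_0 → v_1 → … → v_3 = j of Σ_t A[v_t][v_{t+1}]. For example, for (i, j) = (0, 2) we minimise over 9 possible intermediate vertex sequences; the minimum is 6, attained along the walk 0 → 0 → 1 → 2.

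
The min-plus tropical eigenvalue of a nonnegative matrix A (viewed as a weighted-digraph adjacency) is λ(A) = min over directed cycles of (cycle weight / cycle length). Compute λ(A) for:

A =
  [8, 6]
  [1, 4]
λ(A) = 7/2

Enumerate directed cycles and compute their means (weight / length). Sample:
  cycle 0 → 0: weight = 8, length = 1, mean = 8/1 ≈ 8.000
  cycle 1 → 1: weight = 4, length = 1, mean = 4/1 ≈ 4.000
  cycle 0 → 1 → 0: weight = 7, length = 2, mean = 7/2 ≈ 3.500
  cycle 1 → 0 → 1: weight = 7, length = 2, mean = 7/2 ≈ 3.500
Minimum mean = 3.500, attained e.g. along the cycle 0 → 1 → 0 with weight 7 and length 2. So λ(A) = 7/2 = 7/2.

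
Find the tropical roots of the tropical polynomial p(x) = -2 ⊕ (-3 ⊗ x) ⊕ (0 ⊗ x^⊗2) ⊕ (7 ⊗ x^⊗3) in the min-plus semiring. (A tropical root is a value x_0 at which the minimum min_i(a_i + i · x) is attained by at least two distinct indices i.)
Roots: {-7, -3, 1}

Each tropical root is a break point of the lower envelope of the lines y = a_i + i · x (there are 4 lines, with slopes 0, 1, ..., 3). Only the lines that attain the minimum somewhere contribute to roots; other lines are dominated. Here the surviving (envelope) indices are i = 3, i = 2, i = 1, i = 0.
Intersections between consecutive envelope lines give the roots: for adjacent envelope indices i < j the intersection is x = (a_i − a_j) / (j − i). Reading off the sorted break points: {-7, -3, 1}.
Verification: at each break x_0, at least two indices attain the minimum of min_i(a_i + i · x_0).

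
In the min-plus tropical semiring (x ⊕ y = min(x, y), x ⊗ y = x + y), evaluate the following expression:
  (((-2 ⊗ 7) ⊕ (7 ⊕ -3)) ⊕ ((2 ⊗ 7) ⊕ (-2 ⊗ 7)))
(((-2 ⊗ 7) ⊕ (7 ⊕ -3)) ⊕ ((2 ⊗ 7) ⊕ (-2 ⊗ 7))) = -3

Expand innermost to outermost. Recall ⊕ takes the minimum of its arguments and ⊗ takes their sum. Working out the expression (((-2 ⊗ 7) ⊕ (7 ⊕ -3)) ⊕ ((2 ⊗ 7) ⊕ (-2 ⊗ 7))) gives -3.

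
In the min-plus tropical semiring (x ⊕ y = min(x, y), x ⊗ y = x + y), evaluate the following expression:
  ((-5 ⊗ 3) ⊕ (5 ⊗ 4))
((-5 ⊗ 3) ⊕ (5 ⊗ 4)) = -2

Expand innermost to outermost. Recall ⊕ takes the minimum of its arguments and ⊗ takes their sum. Working out the expression ((-5 ⊗ 3) ⊕ (5 ⊗ 4)) gives -2.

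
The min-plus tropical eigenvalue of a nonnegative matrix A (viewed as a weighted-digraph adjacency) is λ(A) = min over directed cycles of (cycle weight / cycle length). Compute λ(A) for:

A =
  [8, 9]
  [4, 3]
λ(A) = 3

Enumerate directed cycles and compute their means (weight / length). Sample:
  cycle 0 → 0: weight = 8, length = 1, mean = 8/1 ≈ 8.000
  cycle 1 → 1: weight = 3, length = 1, mean = 3/1 ≈ 3.000
  cycle 0 → 1 → 0: weight = 13, length = 2, mean = 13/2 ≈ 6.500
  cycle 1 → 0 → 1: weight = 13, length = 2, mean = 13/2 ≈ 6.500
Minimum mean = 3.000, attained e.g. along the cycle 1 → 1 with weight 3 and length 1. So λ(A) = 3/1 = 3.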